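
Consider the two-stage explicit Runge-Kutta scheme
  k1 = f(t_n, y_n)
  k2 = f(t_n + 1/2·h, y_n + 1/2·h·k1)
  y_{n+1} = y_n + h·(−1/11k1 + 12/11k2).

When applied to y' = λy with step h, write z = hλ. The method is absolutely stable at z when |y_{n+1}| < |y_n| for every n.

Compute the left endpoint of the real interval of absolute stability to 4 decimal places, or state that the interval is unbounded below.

z* = -1.8333.

On y'=λy, z=hλ:
  k1=λy_n ⇒ h·k1=z·y_n;  k2=λ(1+1/2z)y_n ⇒ h·k2=z(1+1/2z)y_n
  y_{n+1}/y_n = 1 − 1/11z + 12/11z(1+1/2z) = 1 + z + 6/11z²
  ⇒ R(z) = 1 + z + 6/11z².

Need |R(x)|<1, x<0.
x=-1.1: |R|=0.5600
R=1: x+6/11x²=0 ⇒ x=−11/6=-1.8333; min R=1−1/(4·6/11)=0.5417>−1
Confirm numerically:
  x=-1.623: |R|=0.81380 <1
  x=-1.330: |R|=0.63485 <1
  x=-0.978: |R|=0.54372 <1
  x=-2.390: |R|=1.72569 >1
  x=-2.122: |R|=1.33412 >1
Interval (-1.8333, 0).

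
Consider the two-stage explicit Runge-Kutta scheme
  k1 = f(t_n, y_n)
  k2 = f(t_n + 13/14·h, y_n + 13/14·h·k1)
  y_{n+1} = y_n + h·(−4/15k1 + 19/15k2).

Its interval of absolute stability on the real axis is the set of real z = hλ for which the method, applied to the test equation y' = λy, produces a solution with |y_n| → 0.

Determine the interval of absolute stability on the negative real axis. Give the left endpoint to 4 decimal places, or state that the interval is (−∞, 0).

(-0.8502, 0).

Set f=λy, z=hλ:
  k1=λy_n ⇒ h·k1=z·y_n;  k2=λ(1+13/14z)y_n ⇒ h·k2=z(1+13/14z)y_n
  y_{n+1}/y_n = 1 − 4/15z + 19/15z(1+13/14z) = 1 + z + 247/210z²
  so R(z) = 1 + z + 247/210z².

Need |R(x)|<1, x<0.
x=-1.76: |R|=2.8834
R=1: x+247/210x²=0 ⇒ x=−210/247=-0.8502; min R=1−1/(4·247/210)=0.7874>−1
Confirm numerically:
  x=-0.818: |R|=0.96902 <1
  x=-0.495: |R|=0.79320 <1
  x=-0.433: |R|=0.78752 <1
  x=-1.439: |R|=1.99656 >1
  x=-1.331: |R|=1.75269 >1
Stable set (-0.8502, 0).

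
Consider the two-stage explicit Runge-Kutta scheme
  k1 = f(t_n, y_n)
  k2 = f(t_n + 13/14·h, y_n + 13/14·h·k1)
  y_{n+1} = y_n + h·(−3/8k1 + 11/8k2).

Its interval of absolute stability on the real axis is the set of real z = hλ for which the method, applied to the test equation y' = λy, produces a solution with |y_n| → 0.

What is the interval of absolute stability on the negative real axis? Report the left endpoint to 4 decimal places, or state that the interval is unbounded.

(-0.7832, 0).

Set f=λy, z=hλ:
  k1=λy_n ⇒ h·k1=z·y_n;  k2=λ(1+13/14z)y_n ⇒ h·k2=z(1+13/14z)y_n
  y_{n+1}/y_n = 1 − 3/8z + 11/8z(1+13/14z) = 1 + z + 143/112z²
  R(z) = 1 + z + 143/112z².

Find x<0 with |R(x)|<1.
x=-0.69: |R|=0.9179
R=1: x+143/112x²=0 ⇒ x=−112/143=-0.7832; min R=1−1/(4·143/112)=0.8042>−1
Confirm numerically:
  x=-0.758: |R|=0.97560 <1
  x=-0.755: |R|=0.97280 <1
  x=-0.543: |R|=0.83346 <1
  x=-0.360: |R|=0.80547 <1
  x=-1.015: |R|=1.30038 >1
  x=-0.960: |R|=1.21669 >1
  x=-0.858: |R|=1.08192 >1
Stable set (-0.7832, 0).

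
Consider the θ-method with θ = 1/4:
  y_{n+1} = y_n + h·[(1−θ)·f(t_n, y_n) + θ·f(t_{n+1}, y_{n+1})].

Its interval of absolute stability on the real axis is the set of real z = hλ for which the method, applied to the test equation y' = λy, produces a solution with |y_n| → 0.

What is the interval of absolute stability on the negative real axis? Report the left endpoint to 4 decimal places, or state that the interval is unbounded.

Test eqn y'=λy, z=hλ:
  y_{n+1} = y_n + z·[3/4·y_n + 1/4·y_{n+1}] ⇒ (1 − 1/4z)y_{n+1} = (1 + 3/4z)y_n
  Hence R(z) = (1 + 3/4z)/(1 − 1/4z).

Find x<0 with |R(x)|<1.
x=-0.64: |R|=0.4483
R=−1: 1+3/4x = −1+1/4x ⇒ -1/2x=2 ⇒ x=2/(-1/2)=-4.0000
Confirm numerically:
  x=-2.912: |R|=0.68519 <1
  x=-2.874: |R|=0.67239 <1
  x=-2.021: |R|=0.34263 <1
  x=-4.314: |R|=1.07554 >1
  x=-4.295: |R|=1.07113 >1
  x=-4.095: |R|=1.02347 >1
Stable set (-4.0000, 0).

z∈(-4.0000,0).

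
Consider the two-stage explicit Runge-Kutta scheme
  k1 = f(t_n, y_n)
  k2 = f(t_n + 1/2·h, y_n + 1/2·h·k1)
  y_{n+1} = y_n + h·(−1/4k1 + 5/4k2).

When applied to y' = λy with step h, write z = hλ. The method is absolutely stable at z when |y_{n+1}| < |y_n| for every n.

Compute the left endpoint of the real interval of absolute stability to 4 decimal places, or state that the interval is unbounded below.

z* = -1.6000.

On y'=λy, z=hλ:
  k1=λy_n ⇒ h·k1=z·y_n;  k2=λ(1+1/2z)y_n ⇒ h·k2=z(1+1/2z)y_n
  y_{n+1}/y_n = 1 − 1/4z + 5/4z(1+1/2z) = 1 + z + 5/8z²
  ⇒ R(z) = 1 + z + 5/8z².

Find x<0 with |R(x)|<1.
x=-1.5: |R|=0.9062
R=1: x+5/8x²=0 ⇒ x=−8/5=-1.6000; min R=1−1/(4·5/8)=0.6000>−1
Confirm numerically:
  x=-1.401: |R|=0.82575 <1
  x=-1.039: |R|=0.63570 <1
  x=-1.007: |R|=0.62678 <1
  x=-2.085: |R|=1.63202 >1
  x=-1.932: |R|=1.40089 >1
  x=-1.894: |R|=1.34802 >1
Interval (-1.6000, 0).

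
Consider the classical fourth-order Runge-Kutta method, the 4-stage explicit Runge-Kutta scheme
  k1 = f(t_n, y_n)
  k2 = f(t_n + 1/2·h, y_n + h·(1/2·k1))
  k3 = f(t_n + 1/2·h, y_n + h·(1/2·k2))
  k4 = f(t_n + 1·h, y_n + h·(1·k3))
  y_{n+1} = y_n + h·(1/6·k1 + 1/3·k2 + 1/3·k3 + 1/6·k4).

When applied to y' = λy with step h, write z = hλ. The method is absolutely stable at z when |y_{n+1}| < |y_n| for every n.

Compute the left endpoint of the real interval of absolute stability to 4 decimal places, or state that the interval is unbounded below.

On y'=λy, z=hλ:
  order 4, 4-stage ⇒ R(z)=1+z+z^2/2+z^3/6+z^4/24
  (e.g. R(-1.02)=0.36843, |R|=0.36843)

Boundary: |R(x)|=1, x<0.
x=-1.02: |R|=0.3684
|R(-1.74)|=0.2777 |R(-0.94)|=0.3959 |R(-0.82)|=0.4431
Bisect:
  x_lo=-3.1137 |R|=1.6192  x_hi=-0.1413 |R|=0.8683
  mid=-1.62750 |R|=0.27073 →hi
  mid=-2.37062 |R|=0.53482 →hi
  mid=-2.74218 |R|=0.93692 →hi
  mid=-2.92796 |R|=1.23729 →lo
  mid=-2.83507 |R|=1.07768 →lo
  mid=-2.78863 |R|=1.00504 →lo
  mid=-2.76541 |R|=0.97043 →hi
  mid=-2.77702 |R|=0.98759 →hi
  ...
  [-2.78536,-2.78518] ⇒ x*=-2.7853
So |R|<1 on (-2.7853, 0).

left endpoint -2.7853.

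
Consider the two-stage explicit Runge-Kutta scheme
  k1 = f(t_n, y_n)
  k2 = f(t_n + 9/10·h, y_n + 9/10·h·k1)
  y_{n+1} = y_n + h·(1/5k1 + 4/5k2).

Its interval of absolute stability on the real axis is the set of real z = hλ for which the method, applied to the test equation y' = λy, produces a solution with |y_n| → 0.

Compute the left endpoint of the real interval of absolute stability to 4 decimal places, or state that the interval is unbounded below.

left endpoint -1.3889.

On y'=λy, z=hλ:
  k1=λy_n ⇒ h·k1=z·y_n;  k2=λ(1+9/10z)y_n ⇒ h·k2=z(1+9/10z)y_n
  y_{n+1}/y_n = 1 + 1/5z + 4/5z(1+9/10z) = 1 + z + 18/25z²
  Hence R(z) = 1 + z + 18/25z².

Need |R(x)|<1, x<0.
x=-0.86: |R|=0.6725
R=1: x+18/25x²=0 ⇒ x=−25/18=-1.3889; min R=1−1/(4·18/25)=0.6528>−1
Confirm numerically:
  x=-1.188: |R|=0.82817 <1
  x=-1.158: |R|=0.80749 <1
  x=-1.115: |R|=0.78012 <1
  x=-0.667: |R|=0.65332 <1
  x=-1.923: |R|=1.73951 >1
  x=-1.769: |R|=1.48414 >1
  x=-1.446: |R|=1.05946 >1
Interval (-1.3889, 0).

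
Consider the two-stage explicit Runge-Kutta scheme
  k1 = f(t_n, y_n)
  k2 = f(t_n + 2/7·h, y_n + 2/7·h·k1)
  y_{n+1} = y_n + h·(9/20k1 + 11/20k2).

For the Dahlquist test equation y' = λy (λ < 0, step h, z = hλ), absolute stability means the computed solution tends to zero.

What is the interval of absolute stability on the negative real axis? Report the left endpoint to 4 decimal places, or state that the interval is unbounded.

z∈(-6.3636,0).

With y'=λy (z=hλ):
  k1=λy_n ⇒ h·k1=z·y_n;  k2=λ(1+2/7z)y_n ⇒ h·k2=z(1+2/7z)y_n
  y_{n+1}/y_n = 1 + 9/20z + 11/20z(1+2/7z) = 1 + z + 11/70z²
  ⇒ R(z) = 1 + z + 11/70z².

Find x<0 with |R(x)|<1.
x=-1.55: |R|=0.1725
R=1: x+11/70x²=0 ⇒ x=−70/11=-6.3636; min R=1−1/(4·11/70)=-0.5909>−1
Confirm numerically:
  x=-5.218: |R|=0.06061 <1
  x=-3.261: |R|=0.58992 <1
  x=-3.025: |R|=0.58704 <1
  x=-6.853: |R|=1.52700 >1
  x=-6.736: |R|=1.39415 >1
  x=-6.708: |R|=1.36300 >1
Interval (-6.3636, 0).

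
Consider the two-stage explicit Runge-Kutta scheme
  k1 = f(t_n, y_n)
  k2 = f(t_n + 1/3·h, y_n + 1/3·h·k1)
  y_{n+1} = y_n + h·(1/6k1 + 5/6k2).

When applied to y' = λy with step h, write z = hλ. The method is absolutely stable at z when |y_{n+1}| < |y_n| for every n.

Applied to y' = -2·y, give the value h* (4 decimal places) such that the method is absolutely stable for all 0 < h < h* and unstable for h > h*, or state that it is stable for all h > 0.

On y'=λy, z=hλ:
  k1=λy_n ⇒ h·k1=z·y_n;  k2=λ(1+1/3z)y_n ⇒ h·k2=z(1+1/3z)y_n
  y_{n+1}/y_n = 1 + 1/6z + 5/6z(1+1/3z) = 1 + z + 5/18z²
  ⇒ R(z) = 1 + z + 5/18z².

Boundary: |R(x)|=1, x<0.
x=-0.57: |R|=0.5203
R=1: x+5/18x²=0 ⇒ x=−18/5=-3.6000; min R=1−1/(4·5/18)=0.1000>−1
Confirm numerically:
  x=-2.318: |R|=0.17453 <1
  x=-1.989: |R|=0.10992 <1
  x=-1.773: |R|=0.10020 <1
  x=-4.061: |R|=1.52003 >1
  x=-3.838: |R|=1.25373 >1
  x=-3.648: |R|=1.04864 >1
So |R|<1 on (-3.6000, 0).

(-3.6000,0); λ=-2 ⇒ h* = (18/5)/2 = 1.8000.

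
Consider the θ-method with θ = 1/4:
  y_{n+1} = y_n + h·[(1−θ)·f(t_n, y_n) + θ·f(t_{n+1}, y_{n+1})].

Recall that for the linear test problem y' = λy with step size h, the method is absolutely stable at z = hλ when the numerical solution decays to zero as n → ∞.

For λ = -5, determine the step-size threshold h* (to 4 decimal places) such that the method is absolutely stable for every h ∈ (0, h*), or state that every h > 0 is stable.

(-4.0000,0); λ=-5 ⇒ h* = (4)/5 = 0.8000.

On y'=λy, z=hλ:
  y_{n+1} = y_n + z·[3/4·y_n + 1/4·y_{n+1}] ⇒ (1 − 1/4z)y_{n+1} = (1 + 3/4z)y_n
  Hence R(z) = (1 + 3/4z)/(1 − 1/4z).

Solve |R(x)|<1 on ℝ⁻.
x=-0.71: |R|=0.3970
R=−1: 1+3/4x = −1+1/4x ⇒ -1/2x=2 ⇒ x=2/(-1/2)=-4.0000
Confirm numerically:
  x=-3.354: |R|=0.82431 <1
  x=-3.254: |R|=0.79432 <1
  x=-2.848: |R|=0.66355 <1
  x=-2.757: |R|=0.63209 <1
  x=-4.589: |R|=1.13715 >1
  x=-4.295: |R|=1.07113 >1
Stable set (-4.0000, 0).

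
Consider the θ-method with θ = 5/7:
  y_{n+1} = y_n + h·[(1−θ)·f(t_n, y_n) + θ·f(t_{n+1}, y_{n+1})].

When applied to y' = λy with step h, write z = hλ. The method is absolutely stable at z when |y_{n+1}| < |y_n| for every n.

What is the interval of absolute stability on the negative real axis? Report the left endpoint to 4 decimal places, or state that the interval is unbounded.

Test eqn y'=λy, z=hλ:
  y_{n+1} = y_n + z·[2/7·y_n + 5/7·y_{n+1}] ⇒ (1 − 5/7z)y_{n+1} = (1 + 2/7z)y_n
  so R(z) = (1 + 2/7z)/(1 − 5/7z).

Boundary: |R(x)|=1, x<0.
x=-1.48: |R|=0.2806
x=-2: |R|=0.1765
x=-10: |R|=0.2281
x=-100: |R|=0.3807
θ=5/7≥1/2 ⇒ |1+2/7x|<|1−5/7x| ∀x<0 ⇒ unbounded interval.

(−∞, 0) — no finite endpoint.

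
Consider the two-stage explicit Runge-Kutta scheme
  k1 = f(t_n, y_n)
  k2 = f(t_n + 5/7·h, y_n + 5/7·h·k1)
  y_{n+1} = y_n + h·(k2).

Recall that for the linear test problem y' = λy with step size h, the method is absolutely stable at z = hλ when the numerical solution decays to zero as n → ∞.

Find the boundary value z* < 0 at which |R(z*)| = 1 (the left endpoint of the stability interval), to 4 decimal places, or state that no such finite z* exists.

Test eqn y'=λy, z=hλ:
  k1=λy_n ⇒ h·k1=z·y_n;  k2=λ(1+5/7z)y_n ⇒ h·k2=z(1+5/7z)y_n
  y_{n+1}/y_n = 1 + z(1+5/7z) = 1 + z + 5/7z²
  R(z) = 1 + z + 5/7z².

Need |R(x)|<1, x<0.
x=-0.3: |R|=0.7643
R=1: x+5/7x²=0 ⇒ x=−7/5=-1.4000; min R=1−1/(4·5/7)=0.6500>−1
Confirm numerically:
  x=-1.282: |R|=0.89195 <1
  x=-1.125: |R|=0.77902 <1
  x=-0.869: |R|=0.67040 <1
  x=-1.866: |R|=1.62111 >1
  x=-1.569: |R|=1.18940 >1
Interval (-1.4000, 0).

left endpoint -1.4000.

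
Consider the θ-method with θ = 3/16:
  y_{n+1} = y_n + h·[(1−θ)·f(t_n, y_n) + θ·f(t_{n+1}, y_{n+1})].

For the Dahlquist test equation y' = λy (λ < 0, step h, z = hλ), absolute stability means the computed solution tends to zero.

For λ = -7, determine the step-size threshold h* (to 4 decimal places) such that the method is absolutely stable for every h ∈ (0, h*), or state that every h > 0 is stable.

Set f=λy, z=hλ:
  y_{n+1} = y_n + z·[13/16·y_n + 3/16·y_{n+1}] ⇒ (1 − 3/16z)y_{n+1} = (1 + 13/16z)y_n
  ⇒ R(z) = (1 + 13/16z)/(1 − 3/16z).

Boundary: |R(x)|=1, x<0.
x=-0.79: |R|=0.3119
R=−1: 1+13/16x = −1+3/16x ⇒ -5/8x=2 ⇒ x=2/(-5/8)=-3.2000
Confirm numerically:
  x=-2.364: |R|=0.63797 <1
  x=-2.329: |R|=0.62109 <1
  x=-1.955: |R|=0.43060 <1
  x=-1.786: |R|=0.33795 <1
  x=-3.472: |R|=1.10297 >1
  x=-3.360: |R|=1.06135 >1
So |R|<1 on (-3.2000, 0).

(-3.2000,0); λ=-7 ⇒ h* = (16/5)/7 = 0.4571.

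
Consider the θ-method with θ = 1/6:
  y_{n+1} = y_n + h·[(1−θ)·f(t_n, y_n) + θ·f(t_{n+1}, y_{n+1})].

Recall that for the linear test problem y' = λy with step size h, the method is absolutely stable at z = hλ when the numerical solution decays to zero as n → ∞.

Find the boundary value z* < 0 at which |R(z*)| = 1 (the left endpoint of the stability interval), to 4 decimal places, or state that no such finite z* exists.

left endpoint -3.0000.

Set f=λy, z=hλ:
  y_{n+1} = y_n + z·[5/6·y_n + 1/6·y_{n+1}] ⇒ (1 − 1/6z)y_{n+1} = (1 + 5/6z)y_n
  R(z) = (1 + 5/6z)/(1 − 1/6z).

Need |R(x)|<1, x<0.
x=-1.03: |R|=0.1209
R=−1: 1+5/6x = −1+1/6x ⇒ -2/3x=2 ⇒ x=2/(-2/3)=-3.0000
Confirm numerically:
  x=-2.322: |R|=0.67412 <1
  x=-2.142: |R|=0.57848 <1
  x=-1.988: |R|=0.49324 <1
  x=-3.155: |R|=1.06772 >1
  x=-3.072: |R|=1.03175 >1
Interval (-3.0000, 0).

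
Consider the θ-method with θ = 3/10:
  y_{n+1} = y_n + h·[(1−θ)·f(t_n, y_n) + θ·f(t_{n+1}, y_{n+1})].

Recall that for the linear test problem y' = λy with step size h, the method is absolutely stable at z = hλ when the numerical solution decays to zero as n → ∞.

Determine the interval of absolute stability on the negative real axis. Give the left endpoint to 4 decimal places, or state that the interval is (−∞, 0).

(-5.0000, 0).

On y'=λy, z=hλ:
  y_{n+1} = y_n + z·[7/10·y_n + 3/10·y_{n+1}] ⇒ (1 − 3/10z)y_{n+1} = (1 + 7/10z)y_n
  so R(z) = (1 + 7/10z)/(1 − 3/10z).

Need |R(x)|<1, x<0.
x=-1.09: |R|=0.1786
R=−1: 1+7/10x = −1+3/10x ⇒ -2/5x=2 ⇒ x=2/(-2/5)=-5.0000
Confirm numerically:
  x=-4.967: |R|=0.99470 <1
  x=-4.809: |R|=0.96872 <1
  x=-4.174: |R|=0.85330 <1
  x=-3.439: |R|=0.69267 <1
  x=-5.391: |R|=1.05976 >1
  x=-5.256: |R|=1.03974 >1
Interval (-5.0000, 0).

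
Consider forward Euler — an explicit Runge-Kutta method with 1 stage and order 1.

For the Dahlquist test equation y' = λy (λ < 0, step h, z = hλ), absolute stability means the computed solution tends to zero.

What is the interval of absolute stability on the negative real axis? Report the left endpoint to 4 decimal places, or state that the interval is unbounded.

z∈(-2.0000,0).

Test eqn y'=λy, z=hλ:
  order 1, 1-stage ⇒ R(z)=1+z
  (e.g. R(-0.53)=0.47000, |R|=0.47000)

Solve |R(x)|<1 on ℝ⁻.
x=-0.53: |R|=0.4700
|R(-1.55)|=0.5500 |R(-1.16)|=0.1600 |R(-0.71)|=0.2900
Bisect:
  x_lo=-2.8317 |R|=1.8317  x_hi=-0.2497 |R|=0.7503
  mid=-1.54069 |R|=0.54069 →hi
  mid=-2.18619 |R|=1.18619 →lo
  mid=-1.86344 |R|=0.86344 →hi
  mid=-2.02481 |R|=1.02481 →lo
  mid=-1.94412 |R|=0.94412 →hi
  mid=-1.98447 |R|=0.98447 →hi
  mid=-2.00464 |R|=1.00464 →lo
  mid=-1.99455 |R|=0.99455 →hi
  ...
  [-2.00007,-1.99991] ⇒ x*=-2.0000
So |R|<1 on (-2.0000, 0).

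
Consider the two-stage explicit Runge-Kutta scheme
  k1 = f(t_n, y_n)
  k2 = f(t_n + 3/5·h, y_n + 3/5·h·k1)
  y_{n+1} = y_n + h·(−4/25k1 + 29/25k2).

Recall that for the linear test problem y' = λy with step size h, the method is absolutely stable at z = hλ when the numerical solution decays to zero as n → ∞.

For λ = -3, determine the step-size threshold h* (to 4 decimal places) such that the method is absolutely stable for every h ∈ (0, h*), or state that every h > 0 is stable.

Set f=λy, z=hλ:
  k1=λy_n ⇒ h·k1=z·y_n;  k2=λ(1+3/5z)y_n ⇒ h·k2=z(1+3/5z)y_n
  y_{n+1}/y_n = 1 − 4/25z + 29/25z(1+3/5z) = 1 + z + 87/125z²
  Hence R(z) = 1 + z + 87/125z².

Solve |R(x)|<1 on ℝ⁻.
x=-1.32: |R|=0.8927
R=1: x+87/125x²=0 ⇒ x=−125/87=-1.4368; min R=1−1/(4·87/125)=0.6408>−1
Confirm numerically:
  x=-1.185: |R|=0.79234 <1
  x=-0.791: |R|=0.64447 <1
  x=-0.692: |R|=0.64129 <1
  x=-1.922: |R|=1.64908 >1
  x=-1.660: |R|=1.25790 >1
Interval (-1.4368, 0).

(-1.4368,0); λ=-3 ⇒ h* = (125/87)/3 = 0.4789.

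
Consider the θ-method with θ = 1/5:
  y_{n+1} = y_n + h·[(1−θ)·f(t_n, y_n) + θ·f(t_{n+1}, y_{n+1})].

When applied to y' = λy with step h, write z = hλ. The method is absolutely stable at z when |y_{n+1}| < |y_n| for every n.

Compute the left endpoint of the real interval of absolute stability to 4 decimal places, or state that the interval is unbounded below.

With y'=λy (z=hλ):
  y_{n+1} = y_n + z·[4/5·y_n + 1/5·y_{n+1}] ⇒ (1 − 1/5z)y_{n+1} = (1 + 4/5z)y_n
  so R(z) = (1 + 4/5z)/(1 − 1/5z).

Solve |R(x)|<1 on ℝ⁻.
x=-1.66: |R|=0.2462
R=−1: 1+4/5x = −1+1/5x ⇒ -3/5x=2 ⇒ x=2/(-3/5)=-3.3333
Confirm numerically:
  x=-2.856: |R|=0.81772 <1
  x=-2.482: |R|=0.65865 <1
  x=-2.113: |R|=0.48531 <1
  x=-1.652: |R|=0.24173 <1
  x=-3.717: |R|=1.13204 >1
  x=-3.614: |R|=1.09775 >1
  x=-3.521: |R|=1.06607 >1
Interval (-3.3333, 0).

z* = -3.3333.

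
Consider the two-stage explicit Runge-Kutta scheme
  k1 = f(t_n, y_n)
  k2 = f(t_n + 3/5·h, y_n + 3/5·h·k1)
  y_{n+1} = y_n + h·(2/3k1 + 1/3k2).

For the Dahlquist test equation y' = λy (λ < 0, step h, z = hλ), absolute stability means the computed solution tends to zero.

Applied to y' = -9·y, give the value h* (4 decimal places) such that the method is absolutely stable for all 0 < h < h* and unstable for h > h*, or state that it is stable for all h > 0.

(-5.0000,0); λ=-9 ⇒ h* = (5)/9 = 0.5556.

Test eqn y'=λy, z=hλ:
  k1=λy_n ⇒ h·k1=z·y_n;  k2=λ(1+3/5z)y_n ⇒ h·k2=z(1+3/5z)y_n
  y_{n+1}/y_n = 1 + 2/3z + 1/3z(1+3/5z) = 1 + z + 1/5z²
  ⇒ R(z) = 1 + z + 1/5z².

Need |R(x)|<1, x<0.
x=-1.5: |R|=0.0500
R=1: x+1/5x²=0 ⇒ x=−5=-5.0000; min R=1−1/(4·1/5)=-0.2500>−1
Confirm numerically:
  x=-3.931: |R|=0.15955 <1
  x=-3.466: |R|=0.06337 <1
  x=-2.554: |R|=0.24942 <1
  x=-5.102: |R|=1.10408 >1
  x=-5.090: |R|=1.09162 >1
Interval (-5.0000, 0).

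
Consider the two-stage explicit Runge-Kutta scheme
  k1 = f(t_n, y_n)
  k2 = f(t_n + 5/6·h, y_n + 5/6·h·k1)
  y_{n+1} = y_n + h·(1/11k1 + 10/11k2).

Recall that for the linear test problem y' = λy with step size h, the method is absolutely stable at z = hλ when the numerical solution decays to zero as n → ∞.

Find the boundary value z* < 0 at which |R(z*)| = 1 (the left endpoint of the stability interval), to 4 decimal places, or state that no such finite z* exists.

z* = -1.3200.

Test eqn y'=λy, z=hλ:
  k1=λy_n ⇒ h·k1=z·y_n;  k2=λ(1+5/6z)y_n ⇒ h·k2=z(1+5/6z)y_n
  y_{n+1}/y_n = 1 + 1/11z + 10/11z(1+5/6z) = 1 + z + 25/33z²
  so R(z) = 1 + z + 25/33z².

Need |R(x)|<1, x<0.
x=-1.45: |R|=1.1428
R=1: x+25/33x²=0 ⇒ x=−33/25=-1.3200; min R=1−1/(4·25/33)=0.6700>−1
Confirm numerically:
  x=-1.100: |R|=0.81667 <1
  x=-0.846: |R|=0.69621 <1
  x=-0.607: |R|=0.67213 <1
  x=-1.885: |R|=1.80684 >1
  x=-1.819: |R|=1.68764 >1
  x=-1.449: |R|=1.14161 >1
So |R|<1 on (-1.3200, 0).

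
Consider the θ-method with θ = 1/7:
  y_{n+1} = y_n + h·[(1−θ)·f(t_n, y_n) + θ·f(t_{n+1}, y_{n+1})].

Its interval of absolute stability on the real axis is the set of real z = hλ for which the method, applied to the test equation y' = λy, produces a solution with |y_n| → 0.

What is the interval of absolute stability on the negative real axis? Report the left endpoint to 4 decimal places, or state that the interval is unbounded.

Set f=λy, z=hλ:
  y_{n+1} = y_n + z·[6/7·y_n + 1/7·y_{n+1}] ⇒ (1 − 1/7z)y_{n+1} = (1 + 6/7z)y_n
  ⇒ R(z) = (1 + 6/7z)/(1 − 1/7z).

Solve |R(x)|<1 on ℝ⁻.
x=-0.56: |R|=0.4815
R=−1: 1+6/7x = −1+1/7x ⇒ -5/7x=2 ⇒ x=2/(-5/7)=-2.8000
Confirm numerically:
  x=-2.698: |R|=0.94741 <1
  x=-2.680: |R|=0.93802 <1
  x=-2.507: |R|=0.84590 <1
  x=-1.227: |R|=0.04400 <1
  x=-3.347: |R|=1.26433 >1
  x=-3.197: |R|=1.19467 >1
So |R|<1 on (-2.8000, 0).

z∈(-2.8000,0).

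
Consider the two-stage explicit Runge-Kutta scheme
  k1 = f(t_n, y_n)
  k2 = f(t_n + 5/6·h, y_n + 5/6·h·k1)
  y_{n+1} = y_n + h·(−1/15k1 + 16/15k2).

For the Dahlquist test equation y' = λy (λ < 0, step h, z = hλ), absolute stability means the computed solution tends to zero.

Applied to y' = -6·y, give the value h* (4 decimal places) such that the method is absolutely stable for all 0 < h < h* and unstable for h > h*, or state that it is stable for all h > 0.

(-1.1250,0); λ=-6 ⇒ h* = (9/8)/6 = 0.1875.

Test eqn y'=λy, z=hλ:
  k1=λy_n ⇒ h·k1=z·y_n;  k2=λ(1+5/6z)y_n ⇒ h·k2=z(1+5/6z)y_n
  y_{n+1}/y_n = 1 − 1/15z + 16/15z(1+5/6z) = 1 + z + 8/9z²
  ⇒ R(z) = 1 + z + 8/9z².

Find x<0 with |R(x)|<1.
x=-1.1: |R|=0.9756
R=1: x+8/9x²=0 ⇒ x=−9/8=-1.1250; min R=1−1/(4·8/9)=0.7188>−1
Confirm numerically:
  x=-1.094: |R|=0.96985 <1
  x=-0.651: |R|=0.72571 <1
  x=-0.643: |R|=0.72451 <1
  x=-1.703: |R|=1.87496 >1
  x=-1.483: |R|=1.47192 >1
Stable set (-1.1250, 0).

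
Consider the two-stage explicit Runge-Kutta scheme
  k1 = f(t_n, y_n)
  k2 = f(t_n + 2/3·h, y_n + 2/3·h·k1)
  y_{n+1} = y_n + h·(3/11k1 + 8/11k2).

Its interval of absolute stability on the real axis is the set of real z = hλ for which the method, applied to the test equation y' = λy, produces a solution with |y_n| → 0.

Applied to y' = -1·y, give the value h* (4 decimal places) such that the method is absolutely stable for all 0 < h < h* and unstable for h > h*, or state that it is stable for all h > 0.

(-2.0625,0); λ=-1 ⇒ h* = (33/16)/1 = 2.0625.

Test eqn y'=λy, z=hλ:
  k1=λy_n ⇒ h·k1=z·y_n;  k2=λ(1+2/3z)y_n ⇒ h·k2=z(1+2/3z)y_n
  y_{n+1}/y_n = 1 + 3/11z + 8/11z(1+2/3z) = 1 + z + 16/33z²
  Hence R(z) = 1 + z + 16/33z².

Solve |R(x)|<1 on ℝ⁻.
x=-0.76: |R|=0.5200
R=1: x+16/33x²=0 ⇒ x=−33/16=-2.0625; min R=1−1/(4·16/33)=0.4844>−1
Confirm numerically:
  x=-1.748: |R|=0.73346 <1
  x=-1.161: |R|=0.49254 <1
  x=-1.063: |R|=0.48486 <1
  x=-2.524: |R|=1.56476 >1
  x=-2.365: |R|=1.34687 >1
  x=-2.186: |R|=1.13090 >1
Interval (-2.0625, 0).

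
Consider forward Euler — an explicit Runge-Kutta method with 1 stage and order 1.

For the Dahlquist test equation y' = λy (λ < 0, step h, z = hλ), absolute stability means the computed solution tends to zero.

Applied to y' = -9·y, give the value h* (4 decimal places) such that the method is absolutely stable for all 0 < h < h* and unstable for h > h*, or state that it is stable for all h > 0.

(-2.0000,0); λ=-9 ⇒ h* = 0.2222.

Set f=λy, z=hλ:
  order 1, 1-stage ⇒ R(z)=1+z
  (e.g. R(-1.52)=-0.52000, |R|=0.52000)

Need |R(x)|<1, x<0.
x=-1.52: |R|=0.5200
|R(-1.88)|=0.8800 |R(-1.53)|=0.5300 |R(-1.21)|=0.2100
Bisect:
  x_lo=-2.4969 |R|=1.4969  x_hi=-0.1049 |R|=0.8951
  mid=-1.30091 |R|=0.30091 →hi
  mid=-1.89890 |R|=0.89890 →hi
  mid=-2.19789 |R|=1.19789 →lo
  mid=-2.04840 |R|=1.04840 →lo
  mid=-1.97365 |R|=0.97365 →hi
  mid=-2.01102 |R|=1.01102 →lo
  mid=-1.99233 |R|=0.99233 →hi
  ...
  [-2.00007,-1.99993] ⇒ x*=-2.0000
Stable set (-2.0000, 0).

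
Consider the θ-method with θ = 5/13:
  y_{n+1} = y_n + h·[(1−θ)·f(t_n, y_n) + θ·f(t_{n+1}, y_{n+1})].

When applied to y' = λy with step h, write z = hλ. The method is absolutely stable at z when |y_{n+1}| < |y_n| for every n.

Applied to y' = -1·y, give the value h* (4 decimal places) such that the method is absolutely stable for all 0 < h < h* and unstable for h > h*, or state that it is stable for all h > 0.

Set f=λy, z=hλ:
  y_{n+1} = y_n + z·[8/13·y_n + 5/13·y_{n+1}] ⇒ (1 − 5/13z)y_{n+1} = (1 + 8/13z)y_n
  so R(z) = (1 + 8/13z)/(1 − 5/13z).

Find x<0 with |R(x)|<1.
x=-1.79: |R|=0.0601
R=−1: 1+8/13x = −1+5/13x ⇒ -3/13x=2 ⇒ x=2/(-3/13)=-8.6667
Confirm numerically:
  x=-7.620: |R|=0.93855 <1
  x=-5.547: |R|=0.77025 <1
  x=-4.951: |R|=0.70475 <1
  x=-3.678: |R|=0.52322 <1
  x=-9.028: |R|=1.01864 >1
  x=-8.769: |R|=1.00540 >1
Interval (-8.6667, 0).

(-8.6667,0); λ=-1 ⇒ h* = (26/3)/1 = 8.6667.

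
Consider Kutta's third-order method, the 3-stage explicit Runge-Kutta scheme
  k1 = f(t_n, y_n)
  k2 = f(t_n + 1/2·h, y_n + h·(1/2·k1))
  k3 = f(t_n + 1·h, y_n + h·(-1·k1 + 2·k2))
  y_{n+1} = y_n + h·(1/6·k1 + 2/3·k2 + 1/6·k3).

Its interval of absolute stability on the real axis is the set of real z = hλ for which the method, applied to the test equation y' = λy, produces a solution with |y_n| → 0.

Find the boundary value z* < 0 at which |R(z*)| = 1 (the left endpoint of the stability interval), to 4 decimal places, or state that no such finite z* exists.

With y'=λy (z=hλ):
  order 3, 3-stage ⇒ R(z)=1+z+z^2/2+z^3/6
  (e.g. R(-0.52)=0.59177, |R|=0.59177)

Need |R(x)|<1, x<0.
x=-0.52: |R|=0.5918
|R(-2.69)|=1.3161 |R(-2.48)|=0.9470 |R(-0.64)|=0.5211
Bisect:
  x_lo=-3.2143 |R|=2.5833  x_hi=-0.1036 |R|=0.9016
  mid=-1.65895 |R|=0.04383 →hi
  mid=-2.43663 |R|=0.87916 →hi
  mid=-2.82547 |R|=1.59325 →lo
  mid=-2.63105 |R|=1.20538 →lo
  mid=-2.53384 |R|=1.03502 →lo
  mid=-2.48524 |R|=0.95534 →hi
  mid=-2.50954 |R|=0.99473 →hi
  ...
  [-2.51277,-2.51258] ⇒ x*=-2.5127
Stable set (-2.5127, 0).

left endpoint -2.5127.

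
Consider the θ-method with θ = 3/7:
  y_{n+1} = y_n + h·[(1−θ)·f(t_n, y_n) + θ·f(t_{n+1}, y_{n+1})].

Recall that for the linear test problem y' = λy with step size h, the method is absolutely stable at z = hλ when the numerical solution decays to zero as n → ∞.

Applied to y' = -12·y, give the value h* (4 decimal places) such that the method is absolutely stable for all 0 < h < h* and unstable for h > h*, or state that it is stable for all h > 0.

With y'=λy (z=hλ):
  y_{n+1} = y_n + z·[4/7·y_n + 3/7·y_{n+1}] ⇒ (1 − 3/7z)y_{n+1} = (1 + 4/7z)y_n
  ⇒ R(z) = (1 + 4/7z)/(1 − 3/7z).

Need |R(x)|<1, x<0.
x=-1.67: |R|=0.0266
R=−1: 1+4/7x = −1+3/7x ⇒ -1/7x=2 ⇒ x=2/(-1/7)=-14.0000
Confirm numerically:
  x=-13.780: |R|=0.99545 <1
  x=-12.547: |R|=0.96745 <1
  x=-9.920: |R|=0.88901 <1
  x=-8.191: |R|=0.81601 <1
  x=-14.556: |R|=1.01097 >1
  x=-14.456: |R|=1.00905 >1
  x=-14.140: |R|=1.00283 >1
Stable set (-14.0000, 0).

(-14.0000,0); λ=-12 ⇒ h* = (14)/12 = 1.1667.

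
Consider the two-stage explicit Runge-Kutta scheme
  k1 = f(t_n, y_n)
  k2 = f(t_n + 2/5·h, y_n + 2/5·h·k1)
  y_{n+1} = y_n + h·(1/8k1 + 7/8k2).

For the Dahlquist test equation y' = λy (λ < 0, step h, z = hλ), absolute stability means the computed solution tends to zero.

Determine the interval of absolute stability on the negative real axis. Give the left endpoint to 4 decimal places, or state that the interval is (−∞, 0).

On y'=λy, z=hλ:
  k1=λy_n ⇒ h·k1=z·y_n;  k2=λ(1+2/5z)y_n ⇒ h·k2=z(1+2/5z)y_n
  y_{n+1}/y_n = 1 + 1/8z + 7/8z(1+2/5z) = 1 + z + 7/20z²
  R(z) = 1 + z + 7/20z².

Need |R(x)|<1, x<0.
x=-0.64: |R|=0.5034
R=1: x+7/20x²=0 ⇒ x=−20/7=-2.8571; min R=1−1/(4·7/20)=0.2857>−1
Confirm numerically:
  x=-2.467: |R|=0.66313 <1
  x=-2.188: |R|=0.48757 <1
  x=-1.818: |R|=0.33879 <1
  x=-3.111: |R|=1.27641 >1
  x=-3.053: |R|=1.20928 >1
  x=-3.050: |R|=1.20587 >1
Stable set (-2.8571, 0).

(-2.8571, 0).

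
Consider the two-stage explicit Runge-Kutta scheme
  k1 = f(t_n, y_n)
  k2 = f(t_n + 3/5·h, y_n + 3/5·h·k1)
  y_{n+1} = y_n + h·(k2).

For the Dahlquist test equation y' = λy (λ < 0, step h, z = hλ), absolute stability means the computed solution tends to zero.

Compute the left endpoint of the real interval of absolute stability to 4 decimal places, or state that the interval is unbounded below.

On y'=λy, z=hλ:
  k1=λy_n ⇒ h·k1=z·y_n;  k2=λ(1+3/5z)y_n ⇒ h·k2=z(1+3/5z)y_n
  y_{n+1}/y_n = 1 + z(1+3/5z) = 1 + z + 3/5z²
  ⇒ R(z) = 1 + z + 3/5z².

Need |R(x)|<1, x<0.
x=-1.48: |R|=0.8342
R=1: x+3/5x²=0 ⇒ x=−5/3=-1.6667; min R=1−1/(4·3/5)=0.5833>−1
Confirm numerically:
  x=-1.453: |R|=0.81373 <1
  x=-1.386: |R|=0.76660 <1
  x=-1.238: |R|=0.68159 <1
  x=-0.997: |R|=0.59941 <1
  x=-2.155: |R|=1.63141 >1
  x=-2.125: |R|=1.58437 >1
  x=-2.105: |R|=1.55361 >1
Interval (-1.6667, 0).

left endpoint -1.6667.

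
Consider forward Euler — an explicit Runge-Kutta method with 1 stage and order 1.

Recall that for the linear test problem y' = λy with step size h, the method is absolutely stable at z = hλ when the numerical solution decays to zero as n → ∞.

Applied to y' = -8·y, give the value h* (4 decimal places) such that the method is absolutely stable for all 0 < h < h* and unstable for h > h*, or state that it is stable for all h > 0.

(-2.0000,0); λ=-8 ⇒ h* = 0.2500.

With y'=λy (z=hλ):
  order 1, 1-stage ⇒ R(z)=1+z
  (e.g. R(-0.82)=0.18000, |R|=0.18000)

Find x<0 with |R(x)|<1.
x=-0.82: |R|=0.1800
|R(-1.29)|=0.2900 |R(-0.76)|=0.2400 |R(-0.68)|=0.3200
Bisect:
  x_lo=-2.4630 |R|=1.4630  x_hi=-0.0927 |R|=0.9073
  mid=-1.27788 |R|=0.27788 →hi
  mid=-1.87046 |R|=0.87046 →hi
  mid=-2.16674 |R|=1.16674 →lo
  mid=-2.01860 |R|=1.01860 →lo
  mid=-1.94453 |R|=0.94453 →hi
  mid=-1.98156 |R|=0.98156 →hi
  mid=-2.00008 |R|=1.00008 →lo
  ...
  [-2.00008,-1.99994] ⇒ x*=-2.0000
So |R|<1 on (-2.0000, 0).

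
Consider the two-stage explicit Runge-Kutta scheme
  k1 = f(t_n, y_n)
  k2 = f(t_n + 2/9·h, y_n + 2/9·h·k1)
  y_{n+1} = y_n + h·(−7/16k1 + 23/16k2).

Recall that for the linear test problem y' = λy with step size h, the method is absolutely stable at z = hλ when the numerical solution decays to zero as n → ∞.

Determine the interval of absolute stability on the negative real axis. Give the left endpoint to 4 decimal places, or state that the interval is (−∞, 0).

On y'=λy, z=hλ:
  k1=λy_n ⇒ h·k1=z·y_n;  k2=λ(1+2/9z)y_n ⇒ h·k2=z(1+2/9z)y_n
  y_{n+1}/y_n = 1 − 7/16z + 23/16z(1+2/9z) = 1 + z + 23/72z²
  so R(z) = 1 + z + 23/72z².

Boundary: |R(x)|=1, x<0.
x=-1.02: |R|=0.3124
R=1: x+23/72x²=0 ⇒ x=−72/23=-3.1304; min R=1−1/(4·23/72)=0.2174>−1
Confirm numerically:
  x=-3.026: |R|=0.89905 <1
  x=-2.310: |R|=0.39459 <1
  x=-1.386: |R|=0.22765 <1
  x=-3.585: |R|=1.52057 >1
  x=-3.388: |R|=1.27876 >1
Interval (-3.1304, 0).

(-3.1304, 0).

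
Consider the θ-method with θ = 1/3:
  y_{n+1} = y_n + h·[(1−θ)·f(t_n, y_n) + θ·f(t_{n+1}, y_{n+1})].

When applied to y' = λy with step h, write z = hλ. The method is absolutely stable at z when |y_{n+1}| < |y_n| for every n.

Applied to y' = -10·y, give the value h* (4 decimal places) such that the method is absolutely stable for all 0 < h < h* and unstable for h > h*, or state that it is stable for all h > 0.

(-6.0000,0); λ=-10 ⇒ h* = (6)/10 = 0.6000.

Set f=λy, z=hλ:
  y_{n+1} = y_n + z·[2/3·y_n + 1/3·y_{n+1}] ⇒ (1 − 1/3z)y_{n+1} = (1 + 2/3z)y_n
  R(z) = (1 + 2/3z)/(1 − 1/3z).

Solve |R(x)|<1 on ℝ⁻.
x=-0.9: |R|=0.3077
R=−1: 1+2/3x = −1+1/3x ⇒ -1/3x=2 ⇒ x=2/(-1/3)=-6.0000
Confirm numerically:
  x=-5.742: |R|=0.97049 <1
  x=-4.751: |R|=0.83886 <1
  x=-4.611: |R|=0.81750 <1
  x=-4.146: |R|=0.74055 <1
  x=-6.441: |R|=1.04671 >1
  x=-6.387: |R|=1.04123 >1
  x=-6.355: |R|=1.03795 >1
Stable set (-6.0000, 0).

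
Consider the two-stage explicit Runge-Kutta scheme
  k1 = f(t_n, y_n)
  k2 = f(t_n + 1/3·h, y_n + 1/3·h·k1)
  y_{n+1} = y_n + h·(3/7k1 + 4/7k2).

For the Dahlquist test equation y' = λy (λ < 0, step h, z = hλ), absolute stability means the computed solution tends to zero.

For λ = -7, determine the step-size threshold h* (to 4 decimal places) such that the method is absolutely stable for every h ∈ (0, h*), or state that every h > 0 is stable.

(-5.2500,0); λ=-7 ⇒ h* = (21/4)/7 = 0.7500.

Set f=λy, z=hλ:
  k1=λy_n ⇒ h·k1=z·y_n;  k2=λ(1+1/3z)y_n ⇒ h·k2=z(1+1/3z)y_n
  y_{n+1}/y_n = 1 + 3/7z + 4/7z(1+1/3z) = 1 + z + 4/21z²
  so R(z) = 1 + z + 4/21z².

Boundary: |R(x)|=1, x<0.
x=-0.48: |R|=0.5639
R=1: x+4/21x²=0 ⇒ x=−21/4=-5.2500; min R=1−1/(4·4/21)=-0.3125>−1
Confirm numerically:
  x=-3.835: |R|=0.03362 <1
  x=-3.706: |R|=0.08992 <1
  x=-2.788: |R|=0.30744 <1
  x=-5.615: |R|=1.39038 >1
  x=-5.477: |R|=1.23682 >1
  x=-5.340: |R|=1.09154 >1
Stable set (-5.2500, 0).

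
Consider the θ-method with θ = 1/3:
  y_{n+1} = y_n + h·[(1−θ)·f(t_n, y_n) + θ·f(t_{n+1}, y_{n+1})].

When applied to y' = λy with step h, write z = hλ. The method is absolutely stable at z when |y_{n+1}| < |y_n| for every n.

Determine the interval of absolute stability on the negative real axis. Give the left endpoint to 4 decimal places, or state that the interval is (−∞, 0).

z∈(-6.0000,0).

Set f=λy, z=hλ:
  y_{n+1} = y_n + z·[2/3·y_n + 1/3·y_{n+1}] ⇒ (1 − 1/3z)y_{n+1} = (1 + 2/3z)y_n
  so R(z) = (1 + 2/3z)/(1 − 1/3z).

Boundary: |R(x)|=1, x<0.
x=-0.55: |R|=0.5352
R=−1: 1+2/3x = −1+1/3x ⇒ -1/3x=2 ⇒ x=2/(-1/3)=-6.0000
Confirm numerically:
  x=-5.626: |R|=0.95664 <1
  x=-4.135: |R|=0.73861 <1
  x=-3.108: |R|=0.52652 <1
  x=-3.022: |R|=0.50548 <1
  x=-6.330: |R|=1.03537 >1
  x=-6.321: |R|=1.03444 >1
  x=-6.282: |R|=1.03038 >1
So |R|<1 on (-6.0000, 0).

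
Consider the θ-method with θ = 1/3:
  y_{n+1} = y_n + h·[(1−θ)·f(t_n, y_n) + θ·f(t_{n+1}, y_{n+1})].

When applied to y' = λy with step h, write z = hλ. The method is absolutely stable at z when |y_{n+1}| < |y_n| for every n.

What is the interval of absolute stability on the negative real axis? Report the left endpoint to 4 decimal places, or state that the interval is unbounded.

(-6.0000, 0).

Set f=λy, z=hλ:
  y_{n+1} = y_n + z·[2/3·y_n + 1/3·y_{n+1}] ⇒ (1 − 1/3z)y_{n+1} = (1 + 2/3z)y_n
  so R(z) = (1 + 2/3z)/(1 − 1/3z).

Find x<0 with |R(x)|<1.
x=-0.74: |R|=0.4064
R=−1: 1+2/3x = −1+1/3x ⇒ -1/3x=2 ⇒ x=2/(-1/3)=-6.0000
Confirm numerically:
  x=-4.047: |R|=0.72286 <1
  x=-3.594: |R|=0.63512 <1
  x=-3.467: |R|=0.60832 <1
  x=-6.557: |R|=1.05828 >1
  x=-6.489: |R|=1.05153 >1
  x=-6.255: |R|=1.02755 >1
Stable set (-6.0000, 0).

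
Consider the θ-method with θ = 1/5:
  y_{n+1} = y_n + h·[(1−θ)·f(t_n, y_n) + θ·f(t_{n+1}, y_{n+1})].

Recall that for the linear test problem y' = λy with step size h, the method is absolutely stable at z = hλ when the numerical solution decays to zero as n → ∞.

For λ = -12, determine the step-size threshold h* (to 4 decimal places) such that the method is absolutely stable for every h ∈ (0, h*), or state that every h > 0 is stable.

With y'=λy (z=hλ):
  y_{n+1} = y_n + z·[4/5·y_n + 1/5·y_{n+1}] ⇒ (1 − 1/5z)y_{n+1} = (1 + 4/5z)y_n
  ⇒ R(z) = (1 + 4/5z)/(1 − 1/5z).

Boundary: |R(x)|=1, x<0.
x=-1.76: |R|=0.3018
R=−1: 1+4/5x = −1+1/5x ⇒ -3/5x=2 ⇒ x=2/(-3/5)=-3.3333
Confirm numerically:
  x=-3.283: |R|=0.98177 <1
  x=-1.748: |R|=0.29520 <1
  x=-1.360: |R|=0.06918 <1
  x=-3.803: |R|=1.16006 >1
  x=-3.646: |R|=1.10849 >1
  x=-3.436: |R|=1.03651 >1
Stable set (-3.3333, 0).

(-3.3333,0); λ=-12 ⇒ h* = (10/3)/12 = 0.2778.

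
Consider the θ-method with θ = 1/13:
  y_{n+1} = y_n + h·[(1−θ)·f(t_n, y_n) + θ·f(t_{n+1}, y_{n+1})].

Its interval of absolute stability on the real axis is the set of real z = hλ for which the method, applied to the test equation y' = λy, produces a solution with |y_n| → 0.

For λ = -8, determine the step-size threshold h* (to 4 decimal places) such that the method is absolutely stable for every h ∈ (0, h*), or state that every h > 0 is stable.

Set f=λy, z=hλ:
  y_{n+1} = y_n + z·[12/13·y_n + 1/13·y_{n+1}] ⇒ (1 − 1/13z)y_{n+1} = (1 + 12/13z)y_n
  ⇒ R(z) = (1 + 12/13z)/(1 − 1/13z).

Boundary: |R(x)|=1, x<0.
x=-0.7: |R|=0.3358
R=−1: 1+12/13x = −1+1/13x ⇒ -11/13x=2 ⇒ x=2/(-11/13)=-2.3636
Confirm numerically:
  x=-2.164: |R|=0.85518 <1
  x=-2.087: |R|=0.79830 <1
  x=-0.959: |R|=0.10688 <1
  x=-2.933: |R|=1.39308 >1
  x=-2.705: |R|=1.23910 >1
  x=-2.670: |R|=1.21506 >1
Stable set (-2.3636, 0).

(-2.3636,0); λ=-8 ⇒ h* = (26/11)/8 = 0.2955.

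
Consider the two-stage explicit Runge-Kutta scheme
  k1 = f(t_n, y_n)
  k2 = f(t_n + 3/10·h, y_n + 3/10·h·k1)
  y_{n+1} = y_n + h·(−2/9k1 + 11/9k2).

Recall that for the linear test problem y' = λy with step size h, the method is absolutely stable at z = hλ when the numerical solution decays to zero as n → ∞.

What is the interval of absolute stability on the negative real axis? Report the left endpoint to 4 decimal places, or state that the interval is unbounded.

(-2.7273, 0).

On y'=λy, z=hλ:
  k1=λy_n ⇒ h·k1=z·y_n;  k2=λ(1+3/10z)y_n ⇒ h·k2=z(1+3/10z)y_n
  y_{n+1}/y_n = 1 − 2/9z + 11/9z(1+3/10z) = 1 + z + 11/30z²
  R(z) = 1 + z + 11/30z².

Solve |R(x)|<1 on ℝ⁻.
x=-1.44: |R|=0.3203
R=1: x+11/30x²=0 ⇒ x=−30/11=-2.7273; min R=1−1/(4·11/30)=0.3182>−1
Confirm numerically:
  x=-1.733: |R|=0.36821 <1
  x=-1.546: |R|=0.33038 <1
  x=-1.249: |R|=0.32300 <1
  x=-3.190: |R|=1.54124 >1
  x=-3.098: |R|=1.42112 >1
Interval (-2.7273, 0).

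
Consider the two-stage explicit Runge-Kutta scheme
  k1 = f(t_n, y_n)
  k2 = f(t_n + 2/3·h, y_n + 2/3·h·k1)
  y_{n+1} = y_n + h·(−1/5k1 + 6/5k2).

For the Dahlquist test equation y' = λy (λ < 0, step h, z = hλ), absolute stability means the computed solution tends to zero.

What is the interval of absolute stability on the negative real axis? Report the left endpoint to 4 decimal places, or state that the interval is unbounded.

Test eqn y'=λy, z=hλ:
  k1=λy_n ⇒ h·k1=z·y_n;  k2=λ(1+2/3z)y_n ⇒ h·k2=z(1+2/3z)y_n
  y_{n+1}/y_n = 1 − 1/5z + 6/5z(1+2/3z) = 1 + z + 4/5z²
  R(z) = 1 + z + 4/5z².

Boundary: |R(x)|=1, x<0.
x=-0.81: |R|=0.7149
R=1: x+4/5x²=0 ⇒ x=−5/4=-1.2500; min R=1−1/(4·4/5)=0.6875>−1
Confirm numerically:
  x=-0.675: |R|=0.68950 <1
  x=-0.648: |R|=0.68792 <1
  x=-0.607: |R|=0.68776 <1
  x=-1.792: |R|=1.77701 >1
  x=-1.616: |R|=1.47316 >1
  x=-1.501: |R|=1.30140 >1
Stable set (-1.2500, 0).

(-1.2500, 0).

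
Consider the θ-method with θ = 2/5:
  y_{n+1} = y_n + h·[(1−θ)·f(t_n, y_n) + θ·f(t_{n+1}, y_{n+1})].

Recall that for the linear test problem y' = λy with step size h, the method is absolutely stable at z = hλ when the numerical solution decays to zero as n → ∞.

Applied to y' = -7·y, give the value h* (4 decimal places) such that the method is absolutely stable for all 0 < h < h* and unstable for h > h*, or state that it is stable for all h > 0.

(-10.0000,0); λ=-7 ⇒ h* = (10)/7 = 1.4286.

Set f=λy, z=hλ:
  y_{n+1} = y_n + z·[3/5·y_n + 2/5·y_{n+1}] ⇒ (1 − 2/5z)y_{n+1} = (1 + 3/5z)y_n
  so R(z) = (1 + 3/5z)/(1 − 2/5z).

Find x<0 with |R(x)|<1.
x=-1.19: |R|=0.1938
R=−1: 1+3/5x = −1+2/5x ⇒ -1/5x=2 ⇒ x=2/(-1/5)=-10.0000
Confirm numerically:
  x=-8.211: |R|=0.91649 <1
  x=-7.483: |R|=0.87394 <1
  x=-6.656: |R|=0.81739 <1
  x=-5.736: |R|=0.74114 <1
  x=-10.434: |R|=1.01678 >1
  x=-10.368: |R|=1.01430 >1
Interval (-10.0000, 0).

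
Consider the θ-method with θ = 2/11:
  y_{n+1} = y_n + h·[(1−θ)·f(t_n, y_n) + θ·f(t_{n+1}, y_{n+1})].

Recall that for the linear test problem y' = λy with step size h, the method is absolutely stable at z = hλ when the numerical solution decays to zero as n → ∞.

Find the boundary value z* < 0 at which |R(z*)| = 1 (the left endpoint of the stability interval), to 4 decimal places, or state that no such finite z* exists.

On y'=λy, z=hλ:
  y_{n+1} = y_n + z·[9/11·y_n + 2/11·y_{n+1}] ⇒ (1 − 2/11z)y_{n+1} = (1 + 9/11z)y_n
  so R(z) = (1 + 9/11z)/(1 − 2/11z).

Find x<0 with |R(x)|<1.
x=-0.9: |R|=0.2266
R=−1: 1+9/11x = −1+2/11x ⇒ -7/11x=2 ⇒ x=2/(-7/11)=-3.1429
Confirm numerically:
  x=-3.076: |R|=0.97271 <1
  x=-2.508: |R|=0.72253 <1
  x=-2.034: |R|=0.48487 <1
  x=-1.562: |R|=0.21651 <1
  x=-3.674: |R|=1.20264 >1
  x=-3.421: |R|=1.10912 >1
Interval (-3.1429, 0).

left endpoint -3.1429.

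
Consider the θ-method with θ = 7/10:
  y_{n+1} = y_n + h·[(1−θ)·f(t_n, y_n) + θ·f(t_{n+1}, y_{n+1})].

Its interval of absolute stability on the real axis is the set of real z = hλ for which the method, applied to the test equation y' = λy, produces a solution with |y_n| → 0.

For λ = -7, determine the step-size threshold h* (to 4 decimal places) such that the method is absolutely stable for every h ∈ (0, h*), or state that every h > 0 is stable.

(−∞, 0) — no finite endpoint. Any h>0 works for λ=-7.

Test eqn y'=λy, z=hλ:
  y_{n+1} = y_n + z·[3/10·y_n + 7/10·y_{n+1}] ⇒ (1 − 7/10z)y_{n+1} = (1 + 3/10z)y_n
  R(z) = (1 + 3/10z)/(1 − 7/10z).

Need |R(x)|<1, x<0.
x=-1.73: |R|=0.2175
x=-2: |R|=0.1667
x=-10: |R|=0.2500
x=-100: |R|=0.4085
θ=7/10≥1/2 ⇒ |1+3/10x|<|1−7/10x| ∀x<0 ⇒ unbounded interval.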